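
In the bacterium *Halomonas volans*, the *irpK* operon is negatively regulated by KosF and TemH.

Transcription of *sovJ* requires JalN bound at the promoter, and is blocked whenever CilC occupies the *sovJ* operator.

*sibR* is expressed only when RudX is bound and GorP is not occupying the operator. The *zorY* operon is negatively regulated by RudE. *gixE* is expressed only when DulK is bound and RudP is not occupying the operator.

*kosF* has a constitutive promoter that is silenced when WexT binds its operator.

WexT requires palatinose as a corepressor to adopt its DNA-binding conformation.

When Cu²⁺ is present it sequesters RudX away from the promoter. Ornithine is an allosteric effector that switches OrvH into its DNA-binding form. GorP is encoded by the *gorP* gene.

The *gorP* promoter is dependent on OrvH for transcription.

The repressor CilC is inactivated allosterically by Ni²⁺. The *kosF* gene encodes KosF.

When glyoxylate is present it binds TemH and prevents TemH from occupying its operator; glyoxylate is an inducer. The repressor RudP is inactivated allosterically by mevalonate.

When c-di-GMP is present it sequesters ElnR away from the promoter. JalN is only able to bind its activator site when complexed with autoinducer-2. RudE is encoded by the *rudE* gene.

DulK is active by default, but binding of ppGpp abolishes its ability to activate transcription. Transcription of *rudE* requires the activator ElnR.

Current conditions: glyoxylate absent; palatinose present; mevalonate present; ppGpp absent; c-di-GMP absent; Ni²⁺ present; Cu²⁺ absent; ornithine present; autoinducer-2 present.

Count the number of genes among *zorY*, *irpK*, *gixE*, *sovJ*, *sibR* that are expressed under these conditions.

c-di-GMP is absent, so ElnR is active.
No repressor is bound and ElnR is active, so *rudE* is transcribed.
So RudE is produced and active.
With repressor RudE bound, *zorY* is not transcribed.
→ *zorY* is OFF.
Palatinose is present, so WexT is active.
With repressor WexT bound, *kosF* is not transcribed.
So KosF is not produced.
Glyoxylate is absent, so TemH is active.
With repressor TemH bound, *irpK* is not transcribed.
→ *irpK* is OFF.
ppGpp is absent, so DulK is active.
Mevalonate is present, so RudP is inactive.
No repressor is bound and DulK is active, so *gixE* is transcribed.
→ *gixE* is ON.
Autoinducer-2 is present, so JalN is active.
Ni²⁺ is present, so CilC is inactive.
No repressor is bound and JalN is active, so *sovJ* is transcribed.
→ *sovJ* is ON.
Cu²⁺ is absent, so RudX is active.
Ornithine is present, so OrvH is active.
No repressor is bound and OrvH is active, so *gorP* is transcribed.
So GorP is produced and active.
With repressor GorP bound, *sibR* is not transcribed.
→ *sibR* is OFF.
2 of the 5 genes are transcribed.

2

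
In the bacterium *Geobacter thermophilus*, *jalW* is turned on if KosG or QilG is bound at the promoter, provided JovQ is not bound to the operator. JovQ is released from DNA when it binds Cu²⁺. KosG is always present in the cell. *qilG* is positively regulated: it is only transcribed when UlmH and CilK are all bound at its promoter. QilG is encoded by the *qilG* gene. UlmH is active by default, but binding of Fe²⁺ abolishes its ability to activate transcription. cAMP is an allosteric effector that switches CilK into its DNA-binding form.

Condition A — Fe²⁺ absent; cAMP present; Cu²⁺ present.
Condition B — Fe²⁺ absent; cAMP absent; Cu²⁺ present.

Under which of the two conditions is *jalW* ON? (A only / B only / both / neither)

both

Condition A:
KosG is produced constitutively and is active.
Fe²⁺ is absent, so UlmH is active.
cAMP is present, so CilK is active.
No repressor is bound and UlmH and CilK are active, so *qilG* is transcribed.
So QilG is produced and active.
Cu²⁺ is present, so JovQ is inactive.
Activator KosG is present, so *jalW* is transcribed.
→ *jalW* is ON in A.
Condition B:
KosG is produced constitutively and is active.
Fe²⁺ is absent, so UlmH is active.
cAMP is absent, so CilK is inactive.
Required activator CilK is absent, so *qilG* is not transcribed.
So QilG is not produced.
Cu²⁺ is present, so JovQ is inactive.
Activator KosG is present, so *jalW* is transcribed.
→ *jalW* is ON in B.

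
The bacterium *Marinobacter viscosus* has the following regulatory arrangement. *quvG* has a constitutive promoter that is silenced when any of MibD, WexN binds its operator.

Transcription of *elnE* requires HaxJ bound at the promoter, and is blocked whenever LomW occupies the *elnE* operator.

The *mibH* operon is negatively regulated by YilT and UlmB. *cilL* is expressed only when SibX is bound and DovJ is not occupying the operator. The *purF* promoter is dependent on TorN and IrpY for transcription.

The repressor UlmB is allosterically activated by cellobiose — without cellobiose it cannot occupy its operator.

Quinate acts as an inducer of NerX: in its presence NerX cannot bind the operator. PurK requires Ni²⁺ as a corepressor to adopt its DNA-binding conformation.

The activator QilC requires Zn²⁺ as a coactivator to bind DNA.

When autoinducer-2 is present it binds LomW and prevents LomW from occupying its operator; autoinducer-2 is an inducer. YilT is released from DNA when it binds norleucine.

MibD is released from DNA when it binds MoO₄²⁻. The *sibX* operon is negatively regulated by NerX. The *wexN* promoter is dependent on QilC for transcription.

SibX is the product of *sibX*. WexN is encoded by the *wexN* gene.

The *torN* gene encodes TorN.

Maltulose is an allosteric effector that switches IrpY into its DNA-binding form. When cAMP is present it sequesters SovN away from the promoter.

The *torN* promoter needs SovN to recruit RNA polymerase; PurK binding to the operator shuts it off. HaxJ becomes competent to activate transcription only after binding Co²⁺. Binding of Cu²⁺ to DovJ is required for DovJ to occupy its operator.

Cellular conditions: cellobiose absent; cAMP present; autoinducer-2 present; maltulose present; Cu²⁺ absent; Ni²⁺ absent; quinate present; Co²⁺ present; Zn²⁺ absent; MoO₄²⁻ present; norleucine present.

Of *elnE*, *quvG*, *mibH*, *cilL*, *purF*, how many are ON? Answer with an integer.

4

Autoinducer-2 is present, so LomW is inactive.
Co²⁺ is present, so HaxJ is active.
No repressor is bound and HaxJ is active, so *elnE* is transcribed.
→ *elnE* is ON.
MoO₄²⁻ is present, so MibD is inactive.
Zn²⁺ is absent, so QilC is inactive.
Required activator QilC is absent, so *wexN* is not transcribed.
So WexN is not produced.
With no repressor bound, *quvG* is transcribed.
→ *quvG* is ON.
Norleucine is present, so YilT is inactive.
Cellobiose is absent, so UlmB is inactive.
With no repressor bound, *mibH* is transcribed.
→ *mibH* is ON.
Cu²⁺ is absent, so DovJ is inactive.
Quinate is present, so NerX is inactive.
With no repressor bound, *sibX* is transcribed.
So SibX is produced and active.
No repressor is bound and SibX is active, so *cilL* is transcribed.
→ *cilL* is ON.
Ni²⁺ is absent, so PurK is inactive.
cAMP is present, so SovN is inactive.
Required activator SovN is absent, so *torN* is not transcribed.
So TorN is not produced.
Maltulose is present, so IrpY is active.
Required activator TorN is absent, so *purF* is not transcribed.
→ *purF* is OFF.
4 of the 5 genes are transcribed.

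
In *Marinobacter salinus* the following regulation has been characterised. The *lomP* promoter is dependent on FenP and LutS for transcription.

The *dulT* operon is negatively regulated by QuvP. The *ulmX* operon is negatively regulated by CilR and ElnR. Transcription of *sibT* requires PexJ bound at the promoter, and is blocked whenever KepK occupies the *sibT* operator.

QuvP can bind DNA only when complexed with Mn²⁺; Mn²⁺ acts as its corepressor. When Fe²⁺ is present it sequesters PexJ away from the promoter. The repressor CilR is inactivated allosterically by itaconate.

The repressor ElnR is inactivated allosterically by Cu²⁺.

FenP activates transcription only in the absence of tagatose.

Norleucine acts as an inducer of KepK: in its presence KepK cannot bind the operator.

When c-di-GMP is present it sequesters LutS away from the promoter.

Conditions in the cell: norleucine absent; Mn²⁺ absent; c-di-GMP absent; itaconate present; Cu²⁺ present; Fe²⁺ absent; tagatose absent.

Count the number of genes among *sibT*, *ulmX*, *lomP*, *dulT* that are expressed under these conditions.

Fe²⁺ is absent, so PexJ is active.
Norleucine is absent, so KepK is active.
With repressor KepK bound, *sibT* is not transcribed.
→ *sibT* is OFF.
Itaconate is present, so CilR is inactive.
Cu²⁺ is present, so ElnR is inactive.
With no repressor bound, *ulmX* is transcribed.
→ *ulmX* is ON.
Tagatose is absent, so FenP is active.
c-di-GMP is absent, so LutS is active.
No repressor is bound and FenP and LutS are active, so *lomP* is transcribed.
→ *lomP* is ON.
Mn²⁺ is absent, so QuvP is inactive.
With no repressor bound, *dulT* is transcribed.
→ *dulT* is ON.
3 of the 4 genes are transcribed.

3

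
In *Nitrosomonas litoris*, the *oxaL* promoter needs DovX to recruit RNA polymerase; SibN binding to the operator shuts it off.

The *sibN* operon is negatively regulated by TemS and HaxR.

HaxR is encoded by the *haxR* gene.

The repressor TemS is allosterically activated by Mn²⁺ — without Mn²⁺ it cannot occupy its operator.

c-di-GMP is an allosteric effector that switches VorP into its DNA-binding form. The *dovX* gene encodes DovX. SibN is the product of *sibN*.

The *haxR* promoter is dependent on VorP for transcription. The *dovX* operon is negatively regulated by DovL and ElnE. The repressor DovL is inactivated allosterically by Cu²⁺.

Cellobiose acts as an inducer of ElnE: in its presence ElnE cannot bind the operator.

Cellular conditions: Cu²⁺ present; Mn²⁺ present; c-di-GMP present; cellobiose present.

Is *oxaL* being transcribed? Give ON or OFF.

ON

Cu²⁺ is present, so DovL is inactive.
Cellobiose is present, so ElnE is inactive.
With no repressor bound, *dovX* is transcribed.
So DovX is produced and active.
Mn²⁺ is present, so TemS is active.
c-di-GMP is present, so VorP is active.
No repressor is bound and VorP is active, so *haxR* is transcribed.
So HaxR is produced and active.
With repressor TemS bound, *sibN* is not transcribed.
So SibN is not produced.
No repressor is bound and DovX is active, so *oxaL* is transcribed.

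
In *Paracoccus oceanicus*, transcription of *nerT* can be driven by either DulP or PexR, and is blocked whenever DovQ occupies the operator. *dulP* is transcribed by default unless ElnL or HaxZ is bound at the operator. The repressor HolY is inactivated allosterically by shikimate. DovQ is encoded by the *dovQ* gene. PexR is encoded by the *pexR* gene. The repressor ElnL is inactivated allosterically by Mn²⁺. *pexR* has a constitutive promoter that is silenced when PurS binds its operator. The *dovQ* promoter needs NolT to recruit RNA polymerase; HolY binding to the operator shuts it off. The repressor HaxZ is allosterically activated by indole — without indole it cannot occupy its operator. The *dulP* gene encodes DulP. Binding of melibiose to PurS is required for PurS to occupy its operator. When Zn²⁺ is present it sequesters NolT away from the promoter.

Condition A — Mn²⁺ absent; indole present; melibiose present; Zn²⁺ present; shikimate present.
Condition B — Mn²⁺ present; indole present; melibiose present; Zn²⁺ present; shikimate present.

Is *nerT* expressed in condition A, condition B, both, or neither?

Condition A:
Mn²⁺ is absent, so ElnL is active.
Indole is present, so HaxZ is active.
With repressor ElnL bound, *dulP* is not transcribed.
So DulP is not produced.
Melibiose is present, so PurS is active.
With repressor PurS bound, *pexR* is not transcribed.
So PexR is not produced.
Zn²⁺ is present, so NolT is inactive.
Shikimate is present, so HolY is inactive.
Required activator NolT is absent, so *dovQ* is not transcribed.
So DovQ is not produced.
No activator is available at the *nerT* promoter, so *nerT* is not transcribed.
→ *nerT* is OFF in A.
Condition B:
Mn²⁺ is present, so ElnL is inactive.
Indole is present, so HaxZ is active.
With repressor HaxZ bound, *dulP* is not transcribed.
So DulP is not produced.
Melibiose is present, so PurS is active.
With repressor PurS bound, *pexR* is not transcribed.
So PexR is not produced.
Zn²⁺ is present, so NolT is inactive.
Shikimate is present, so HolY is inactive.
Required activator NolT is absent, so *dovQ* is not transcribed.
So DovQ is not produced.
No activator is available at the *nerT* promoter, so *nerT* is not transcribed.
→ *nerT* is OFF in B.

neither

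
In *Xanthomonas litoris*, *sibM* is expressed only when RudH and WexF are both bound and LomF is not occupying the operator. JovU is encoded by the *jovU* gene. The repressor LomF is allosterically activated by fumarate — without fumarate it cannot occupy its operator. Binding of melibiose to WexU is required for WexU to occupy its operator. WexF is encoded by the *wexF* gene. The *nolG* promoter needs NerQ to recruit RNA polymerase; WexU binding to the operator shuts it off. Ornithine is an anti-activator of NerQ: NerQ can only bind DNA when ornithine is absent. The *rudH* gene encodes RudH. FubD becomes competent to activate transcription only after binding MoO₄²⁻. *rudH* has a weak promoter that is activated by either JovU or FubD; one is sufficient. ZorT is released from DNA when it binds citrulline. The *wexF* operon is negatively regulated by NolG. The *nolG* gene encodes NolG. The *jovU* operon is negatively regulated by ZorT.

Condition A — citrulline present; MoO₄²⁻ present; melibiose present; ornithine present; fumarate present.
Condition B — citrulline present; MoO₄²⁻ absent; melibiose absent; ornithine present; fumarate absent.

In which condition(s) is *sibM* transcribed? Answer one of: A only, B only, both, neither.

B only

Condition A:
Citrulline is present, so ZorT is inactive.
With no repressor bound, *jovU* is transcribed.
So JovU is produced and active.
MoO₄²⁻ is present, so FubD is active.
Activator JovU is present, so *rudH* is transcribed.
So RudH is produced and active.
Melibiose is present, so WexU is active.
Ornithine is present, so NerQ is inactive.
With repressor WexU bound, *nolG* is not transcribed.
So NolG is not produced.
With no repressor bound, *wexF* is transcribed.
So WexF is produced and active.
Fumarate is present, so LomF is active.
With repressor LomF bound, *sibM* is not transcribed.
→ *sibM* is OFF in A.
Condition B:
Citrulline is present, so ZorT is inactive.
With no repressor bound, *jovU* is transcribed.
So JovU is produced and active.
MoO₄²⁻ is absent, so FubD is inactive.
Activator JovU is present, so *rudH* is transcribed.
So RudH is produced and active.
Melibiose is absent, so WexU is inactive.
Ornithine is present, so NerQ is inactive.
Required activator NerQ is absent, so *nolG* is not transcribed.
So NolG is not produced.
With no repressor bound, *wexF* is transcribed.
So WexF is produced and active.
Fumarate is absent, so LomF is inactive.
No repressor is bound and RudH and WexF are active, so *sibM* is transcribed.
→ *sibM* is ON in B.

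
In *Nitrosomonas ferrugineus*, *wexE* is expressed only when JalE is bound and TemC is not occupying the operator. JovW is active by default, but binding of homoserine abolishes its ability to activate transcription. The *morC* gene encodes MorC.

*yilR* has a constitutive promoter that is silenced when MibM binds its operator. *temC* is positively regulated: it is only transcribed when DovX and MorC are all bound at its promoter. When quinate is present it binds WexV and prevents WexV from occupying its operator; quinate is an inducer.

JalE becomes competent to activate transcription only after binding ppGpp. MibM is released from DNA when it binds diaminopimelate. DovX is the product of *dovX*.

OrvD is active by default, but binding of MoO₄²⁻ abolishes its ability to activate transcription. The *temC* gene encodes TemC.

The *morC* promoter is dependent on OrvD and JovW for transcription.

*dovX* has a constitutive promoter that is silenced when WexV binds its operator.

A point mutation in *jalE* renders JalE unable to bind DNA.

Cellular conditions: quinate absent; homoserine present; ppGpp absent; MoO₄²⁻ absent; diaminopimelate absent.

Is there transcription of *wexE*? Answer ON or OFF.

OFF

Quinate is absent, so WexV is active.
With repressor WexV bound, *dovX* is not transcribed.
So DovX is not produced.
MoO₄²⁻ is absent, so OrvD is active.
Homoserine is present, so JovW is inactive.
Required activator JovW is absent, so *morC* is not transcribed.
So MorC is not produced.
Required activator DovX is absent, so *temC* is not transcribed.
So TemC is not produced.
JalE is non-functional in this strain, so it has no effect.
Required activator JalE is absent, so *wexE* is not transcribed.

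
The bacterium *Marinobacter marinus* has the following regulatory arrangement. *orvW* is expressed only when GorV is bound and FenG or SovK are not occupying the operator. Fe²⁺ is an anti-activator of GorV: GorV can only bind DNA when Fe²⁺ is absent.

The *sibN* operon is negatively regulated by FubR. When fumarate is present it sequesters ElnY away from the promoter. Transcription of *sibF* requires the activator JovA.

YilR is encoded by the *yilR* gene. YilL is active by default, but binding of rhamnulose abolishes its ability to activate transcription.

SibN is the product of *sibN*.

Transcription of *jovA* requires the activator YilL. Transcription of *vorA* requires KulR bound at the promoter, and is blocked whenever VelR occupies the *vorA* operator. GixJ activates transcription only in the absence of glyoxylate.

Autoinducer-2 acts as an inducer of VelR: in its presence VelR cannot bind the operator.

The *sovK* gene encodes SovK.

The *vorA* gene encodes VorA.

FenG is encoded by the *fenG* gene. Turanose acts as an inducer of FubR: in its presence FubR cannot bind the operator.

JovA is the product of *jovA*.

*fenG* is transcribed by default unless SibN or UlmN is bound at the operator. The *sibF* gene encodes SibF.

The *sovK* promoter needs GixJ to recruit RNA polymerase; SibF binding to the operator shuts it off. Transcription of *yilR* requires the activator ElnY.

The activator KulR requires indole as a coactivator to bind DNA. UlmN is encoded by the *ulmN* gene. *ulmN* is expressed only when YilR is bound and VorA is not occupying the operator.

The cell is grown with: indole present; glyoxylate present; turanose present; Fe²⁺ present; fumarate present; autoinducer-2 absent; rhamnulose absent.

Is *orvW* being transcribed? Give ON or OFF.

Turanose is present, so FubR is inactive.
With no repressor bound, *sibN* is transcribed.
So SibN is produced and active.
Fumarate is present, so ElnY is inactive.
Required activator ElnY is absent, so *yilR* is not transcribed.
So YilR is not produced.
Autoinducer-2 is absent, so VelR is active.
Indole is present, so KulR is active.
With repressor VelR bound, *vorA* is not transcribed.
So VorA is not produced.
Required activator YilR is absent, so *ulmN* is not transcribed.
So UlmN is not produced.
With repressor SibN bound, *fenG* is not transcribed.
So FenG is not produced.
Fe²⁺ is present, so GorV is inactive.
Glyoxylate is present, so GixJ is inactive.
Rhamnulose is absent, so YilL is active.
No repressor is bound and YilL is active, so *jovA* is transcribed.
So JovA is produced and active.
No repressor is bound and JovA is active, so *sibF* is transcribed.
So SibF is produced and active.
With repressor SibF bound, *sovK* is not transcribed.
So SovK is not produced.
Required activator GorV is absent, so *orvW* is not transcribed.

OFF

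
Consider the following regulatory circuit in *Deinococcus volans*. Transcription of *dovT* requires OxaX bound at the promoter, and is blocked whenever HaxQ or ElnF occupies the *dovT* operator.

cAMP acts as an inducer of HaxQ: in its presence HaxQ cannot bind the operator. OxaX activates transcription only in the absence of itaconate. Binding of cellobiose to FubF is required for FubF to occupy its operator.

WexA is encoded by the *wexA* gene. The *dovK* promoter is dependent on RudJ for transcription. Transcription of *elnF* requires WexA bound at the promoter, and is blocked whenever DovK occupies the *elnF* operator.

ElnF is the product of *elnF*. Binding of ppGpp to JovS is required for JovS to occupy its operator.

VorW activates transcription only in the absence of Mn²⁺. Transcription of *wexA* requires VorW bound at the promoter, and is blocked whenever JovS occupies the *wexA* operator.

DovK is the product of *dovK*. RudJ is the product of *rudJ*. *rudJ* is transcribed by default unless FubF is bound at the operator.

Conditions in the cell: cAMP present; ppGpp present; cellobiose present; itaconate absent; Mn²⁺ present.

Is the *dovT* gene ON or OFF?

ON

cAMP is present, so HaxQ is inactive.
Cellobiose is present, so FubF is active.
With repressor FubF bound, *rudJ* is not transcribed.
So RudJ is not produced.
Required activator RudJ is absent, so *dovK* is not transcribed.
So DovK is not produced.
ppGpp is present, so JovS is active.
Mn²⁺ is present, so VorW is inactive.
With repressor JovS bound, *wexA* is not transcribed.
So WexA is not produced.
Required activator WexA is absent, so *elnF* is not transcribed.
So ElnF is not produced.
Itaconate is absent, so OxaX is active.
No repressor is bound and OxaX is active, so *dovT* is transcribed.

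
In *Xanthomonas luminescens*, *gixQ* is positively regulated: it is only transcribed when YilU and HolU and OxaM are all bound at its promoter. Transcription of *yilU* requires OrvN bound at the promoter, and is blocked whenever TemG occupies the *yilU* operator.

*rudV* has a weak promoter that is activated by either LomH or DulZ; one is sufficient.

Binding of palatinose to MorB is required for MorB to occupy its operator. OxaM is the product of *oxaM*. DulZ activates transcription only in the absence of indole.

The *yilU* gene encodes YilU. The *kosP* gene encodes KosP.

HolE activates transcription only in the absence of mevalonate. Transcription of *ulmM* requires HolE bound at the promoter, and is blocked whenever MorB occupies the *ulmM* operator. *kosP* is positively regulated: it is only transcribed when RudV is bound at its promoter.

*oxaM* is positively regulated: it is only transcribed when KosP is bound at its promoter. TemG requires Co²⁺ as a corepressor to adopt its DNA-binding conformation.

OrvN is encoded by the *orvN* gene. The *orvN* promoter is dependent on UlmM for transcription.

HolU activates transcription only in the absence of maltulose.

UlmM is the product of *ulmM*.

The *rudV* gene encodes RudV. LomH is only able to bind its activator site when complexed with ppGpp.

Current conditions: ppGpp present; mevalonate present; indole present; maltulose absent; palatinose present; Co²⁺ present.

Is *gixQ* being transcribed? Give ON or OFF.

OFF

Co²⁺ is present, so TemG is active.
Palatinose is present, so MorB is active.
Mevalonate is present, so HolE is inactive.
With repressor MorB bound, *ulmM* is not transcribed.
So UlmM is not produced.
Required activator UlmM is absent, so *orvN* is not transcribed.
So OrvN is not produced.
With repressor TemG bound, *yilU* is not transcribed.
So YilU is not produced.
Maltulose is absent, so HolU is active.
ppGpp is present, so LomH is active.
Indole is present, so DulZ is inactive.
Activator LomH is present, so *rudV* is transcribed.
So RudV is produced and active.
No repressor is bound and RudV is active, so *kosP* is transcribed.
So KosP is produced and active.
No repressor is bound and KosP is active, so *oxaM* is transcribed.
So OxaM is produced and active.
Required activator YilU is absent, so *gixQ* is not transcribed.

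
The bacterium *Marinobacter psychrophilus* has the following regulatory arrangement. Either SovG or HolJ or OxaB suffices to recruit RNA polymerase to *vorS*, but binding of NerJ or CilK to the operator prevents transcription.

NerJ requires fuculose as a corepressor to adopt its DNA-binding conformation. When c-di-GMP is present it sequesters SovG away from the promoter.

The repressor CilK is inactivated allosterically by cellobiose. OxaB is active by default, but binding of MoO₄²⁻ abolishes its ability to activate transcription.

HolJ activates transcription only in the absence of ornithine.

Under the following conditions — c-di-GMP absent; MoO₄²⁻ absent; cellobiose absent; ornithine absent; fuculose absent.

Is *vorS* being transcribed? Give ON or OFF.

OFF

c-di-GMP is absent, so SovG is active.
Fuculose is absent, so NerJ is inactive.
Ornithine is absent, so HolJ is active.
Cellobiose is absent, so CilK is active.
MoO₄²⁻ is absent, so OxaB is active.
With repressor CilK bound, *vorS* is not transcribed.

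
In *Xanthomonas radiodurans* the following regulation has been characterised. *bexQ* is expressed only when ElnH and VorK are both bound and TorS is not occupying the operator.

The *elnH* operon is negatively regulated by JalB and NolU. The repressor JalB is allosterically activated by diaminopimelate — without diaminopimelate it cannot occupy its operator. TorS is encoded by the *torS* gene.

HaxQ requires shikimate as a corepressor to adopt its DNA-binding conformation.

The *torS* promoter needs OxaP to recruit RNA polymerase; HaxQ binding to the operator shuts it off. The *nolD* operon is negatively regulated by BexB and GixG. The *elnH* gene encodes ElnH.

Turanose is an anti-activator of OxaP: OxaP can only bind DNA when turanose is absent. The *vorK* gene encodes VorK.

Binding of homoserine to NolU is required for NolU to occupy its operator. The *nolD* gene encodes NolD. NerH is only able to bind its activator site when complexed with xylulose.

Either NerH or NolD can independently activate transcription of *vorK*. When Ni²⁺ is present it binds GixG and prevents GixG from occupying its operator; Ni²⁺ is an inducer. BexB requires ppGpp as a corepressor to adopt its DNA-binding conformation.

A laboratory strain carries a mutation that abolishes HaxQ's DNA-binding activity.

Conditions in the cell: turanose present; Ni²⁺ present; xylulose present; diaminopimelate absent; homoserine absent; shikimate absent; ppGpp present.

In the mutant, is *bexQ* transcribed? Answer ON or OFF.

ON

HaxQ is non-functional in this strain, so it has no effect.
Turanose is present, so OxaP is inactive.
Required activator OxaP is absent, so *torS* is not transcribed.
So TorS is not produced.
Diaminopimelate is absent, so JalB is inactive.
Homoserine is absent, so NolU is inactive.
With no repressor bound, *elnH* is transcribed.
So ElnH is produced and active.
Xylulose is present, so NerH is active.
ppGpp is present, so BexB is active.
Ni²⁺ is present, so GixG is inactive.
With repressor BexB bound, *nolD* is not transcribed.
So NolD is not produced.
Activator NerH is present, so *vorK* is transcribed.
So VorK is produced and active.
No repressor is bound and ElnH and VorK are active, so *bexQ* is transcribed.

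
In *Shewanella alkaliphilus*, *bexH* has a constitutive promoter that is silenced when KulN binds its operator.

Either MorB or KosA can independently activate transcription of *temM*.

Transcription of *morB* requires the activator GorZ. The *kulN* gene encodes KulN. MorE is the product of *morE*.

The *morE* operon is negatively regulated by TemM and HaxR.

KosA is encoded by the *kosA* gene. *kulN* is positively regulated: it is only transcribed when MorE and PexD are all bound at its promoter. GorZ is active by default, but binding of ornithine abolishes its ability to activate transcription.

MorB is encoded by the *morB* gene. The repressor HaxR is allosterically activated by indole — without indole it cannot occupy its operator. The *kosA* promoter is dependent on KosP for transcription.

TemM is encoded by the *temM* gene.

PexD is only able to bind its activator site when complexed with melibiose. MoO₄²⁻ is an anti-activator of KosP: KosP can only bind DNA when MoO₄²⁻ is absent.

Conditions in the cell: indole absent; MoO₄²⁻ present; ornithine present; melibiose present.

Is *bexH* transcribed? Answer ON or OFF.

OFF

Ornithine is present, so GorZ is inactive.
Required activator GorZ is absent, so *morB* is not transcribed.
So MorB is not produced.
MoO₄²⁻ is present, so KosP is inactive.
Required activator KosP is absent, so *kosA* is not transcribed.
So KosA is not produced.
No activator is available at the *temM* promoter, so *temM* is not transcribed.
So TemM is not produced.
Indole is absent, so HaxR is inactive.
With no repressor bound, *morE* is transcribed.
So MorE is produced and active.
Melibiose is present, so PexD is active.
No repressor is bound and MorE and PexD are active, so *kulN* is transcribed.
So KulN is produced and active.
With repressor KulN bound, *bexH* is not transcribed.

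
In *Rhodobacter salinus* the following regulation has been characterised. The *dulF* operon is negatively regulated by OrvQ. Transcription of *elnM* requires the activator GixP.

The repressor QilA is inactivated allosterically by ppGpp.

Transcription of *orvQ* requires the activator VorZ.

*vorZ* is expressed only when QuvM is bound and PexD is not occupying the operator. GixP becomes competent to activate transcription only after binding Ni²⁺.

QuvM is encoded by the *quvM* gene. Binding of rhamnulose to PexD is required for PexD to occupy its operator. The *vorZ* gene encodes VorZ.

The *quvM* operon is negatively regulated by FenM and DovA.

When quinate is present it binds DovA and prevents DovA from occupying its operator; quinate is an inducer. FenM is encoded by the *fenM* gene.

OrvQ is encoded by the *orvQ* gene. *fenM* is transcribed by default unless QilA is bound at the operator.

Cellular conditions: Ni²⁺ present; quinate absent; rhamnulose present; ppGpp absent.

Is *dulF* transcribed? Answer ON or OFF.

ppGpp is absent, so QilA is active.
With repressor QilA bound, *fenM* is not transcribed.
So FenM is not produced.
Quinate is absent, so DovA is active.
With repressor DovA bound, *quvM* is not transcribed.
So QuvM is not produced.
Rhamnulose is present, so PexD is active.
With repressor PexD bound, *vorZ* is not transcribed.
So VorZ is not produced.
Required activator VorZ is absent, so *orvQ* is not transcribed.
So OrvQ is not produced.
With no repressor bound, *dulF* is transcribed.

ON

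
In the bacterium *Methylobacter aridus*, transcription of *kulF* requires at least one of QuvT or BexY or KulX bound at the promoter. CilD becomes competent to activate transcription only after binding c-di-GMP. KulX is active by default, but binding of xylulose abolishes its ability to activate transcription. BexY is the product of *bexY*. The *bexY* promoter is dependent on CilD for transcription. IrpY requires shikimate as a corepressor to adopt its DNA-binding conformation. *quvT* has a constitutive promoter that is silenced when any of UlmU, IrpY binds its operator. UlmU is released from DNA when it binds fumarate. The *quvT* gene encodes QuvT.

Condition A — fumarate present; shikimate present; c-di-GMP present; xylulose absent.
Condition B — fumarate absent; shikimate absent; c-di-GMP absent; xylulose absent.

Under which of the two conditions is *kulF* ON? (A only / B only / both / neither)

both

Condition A:
Fumarate is present, so UlmU is inactive.
Shikimate is present, so IrpY is active.
With repressor IrpY bound, *quvT* is not transcribed.
So QuvT is not produced.
c-di-GMP is present, so CilD is active.
No repressor is bound and CilD is active, so *bexY* is transcribed.
So BexY is produced and active.
Xylulose is absent, so KulX is active.
Activator BexY is present, so *kulF* is transcribed.
→ *kulF* is ON in A.
Condition B:
Fumarate is absent, so UlmU is active.
Shikimate is absent, so IrpY is inactive.
With repressor UlmU bound, *quvT* is not transcribed.
So QuvT is not produced.
c-di-GMP is absent, so CilD is inactive.
Required activator CilD is absent, so *bexY* is not transcribed.
So BexY is not produced.
Xylulose is absent, so KulX is active.
Activator KulX is present, so *kulF* is transcribed.
→ *kulF* is ON in B.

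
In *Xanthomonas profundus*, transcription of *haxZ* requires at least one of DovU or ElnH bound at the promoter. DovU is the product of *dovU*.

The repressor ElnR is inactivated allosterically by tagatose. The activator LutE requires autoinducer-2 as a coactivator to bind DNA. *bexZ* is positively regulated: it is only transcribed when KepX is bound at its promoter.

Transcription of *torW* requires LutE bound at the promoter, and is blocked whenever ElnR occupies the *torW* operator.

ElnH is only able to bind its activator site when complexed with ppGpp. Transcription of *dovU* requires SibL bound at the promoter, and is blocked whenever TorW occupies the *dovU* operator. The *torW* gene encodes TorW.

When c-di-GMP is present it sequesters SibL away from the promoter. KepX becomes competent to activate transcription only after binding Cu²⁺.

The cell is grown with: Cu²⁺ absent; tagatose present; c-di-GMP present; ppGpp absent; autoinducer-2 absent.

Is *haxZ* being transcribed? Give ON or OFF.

c-di-GMP is present, so SibL is inactive.
Autoinducer-2 is absent, so LutE is inactive.
Tagatose is present, so ElnR is inactive.
Required activator LutE is absent, so *torW* is not transcribed.
So TorW is not produced.
Required activator SibL is absent, so *dovU* is not transcribed.
So DovU is not produced.
ppGpp is absent, so ElnH is inactive.
No activator is available at the *haxZ* promoter, so *haxZ* is not transcribed.

OFF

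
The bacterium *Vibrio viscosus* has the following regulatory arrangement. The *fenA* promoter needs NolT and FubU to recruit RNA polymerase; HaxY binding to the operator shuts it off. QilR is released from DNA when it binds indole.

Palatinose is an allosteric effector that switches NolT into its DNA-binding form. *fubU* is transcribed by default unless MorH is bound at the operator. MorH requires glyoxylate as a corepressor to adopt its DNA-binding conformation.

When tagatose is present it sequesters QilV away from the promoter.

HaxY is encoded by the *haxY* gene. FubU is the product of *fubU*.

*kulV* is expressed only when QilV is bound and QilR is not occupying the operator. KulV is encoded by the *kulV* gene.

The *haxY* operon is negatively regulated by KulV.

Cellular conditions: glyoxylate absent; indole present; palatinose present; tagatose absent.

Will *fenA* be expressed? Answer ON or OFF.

ON

Palatinose is present, so NolT is active.
Glyoxylate is absent, so MorH is inactive.
With no repressor bound, *fubU* is transcribed.
So FubU is produced and active.
Tagatose is absent, so QilV is active.
Indole is present, so QilR is inactive.
No repressor is bound and QilV is active, so *kulV* is transcribed.
So KulV is produced and active.
With repressor KulV bound, *haxY* is not transcribed.
So HaxY is not produced.
No repressor is bound and NolT and FubU are active, so *fenA* is transcribed.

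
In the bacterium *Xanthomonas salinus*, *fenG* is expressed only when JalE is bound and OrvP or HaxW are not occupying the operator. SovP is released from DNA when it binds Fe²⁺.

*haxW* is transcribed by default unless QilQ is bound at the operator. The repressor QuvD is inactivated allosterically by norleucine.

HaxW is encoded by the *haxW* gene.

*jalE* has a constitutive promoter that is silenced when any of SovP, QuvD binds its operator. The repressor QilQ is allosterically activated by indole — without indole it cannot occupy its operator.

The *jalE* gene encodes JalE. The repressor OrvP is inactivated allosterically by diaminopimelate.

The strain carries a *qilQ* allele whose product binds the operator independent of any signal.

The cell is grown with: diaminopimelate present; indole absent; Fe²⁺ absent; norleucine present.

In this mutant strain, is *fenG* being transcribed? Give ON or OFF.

Diaminopimelate is present, so OrvP is inactive.
QilQ is constitutively active in this strain.
With repressor QilQ bound, *haxW* is not transcribed.
So HaxW is not produced.
Fe²⁺ is absent, so SovP is active.
Norleucine is present, so QuvD is inactive.
With repressor SovP bound, *jalE* is not transcribed.
So JalE is not produced.
Required activator JalE is absent, so *fenG* is not transcribed.

OFF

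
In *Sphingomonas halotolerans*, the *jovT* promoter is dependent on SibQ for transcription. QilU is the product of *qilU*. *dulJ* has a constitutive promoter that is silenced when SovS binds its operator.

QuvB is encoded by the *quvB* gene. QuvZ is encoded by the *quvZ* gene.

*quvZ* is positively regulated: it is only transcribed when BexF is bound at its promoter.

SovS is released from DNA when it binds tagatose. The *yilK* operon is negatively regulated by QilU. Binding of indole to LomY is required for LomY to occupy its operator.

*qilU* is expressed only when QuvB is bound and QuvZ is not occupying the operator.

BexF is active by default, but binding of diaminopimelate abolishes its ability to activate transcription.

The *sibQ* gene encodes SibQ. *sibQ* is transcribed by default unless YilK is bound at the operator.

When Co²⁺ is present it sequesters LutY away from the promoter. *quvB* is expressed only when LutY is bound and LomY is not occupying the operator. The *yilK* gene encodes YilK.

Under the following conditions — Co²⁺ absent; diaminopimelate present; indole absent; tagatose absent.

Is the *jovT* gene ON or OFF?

Indole is absent, so LomY is inactive.
Co²⁺ is absent, so LutY is active.
No repressor is bound and LutY is active, so *quvB* is transcribed.
So QuvB is produced and active.
Diaminopimelate is present, so BexF is inactive.
Required activator BexF is absent, so *quvZ* is not transcribed.
So QuvZ is not produced.
No repressor is bound and QuvB is active, so *qilU* is transcribed.
So QilU is produced and active.
With repressor QilU bound, *yilK* is not transcribed.
So YilK is not produced.
With no repressor bound, *sibQ* is transcribed.
So SibQ is produced and active.
No repressor is bound and SibQ is active, so *jovT* is transcribed.

ON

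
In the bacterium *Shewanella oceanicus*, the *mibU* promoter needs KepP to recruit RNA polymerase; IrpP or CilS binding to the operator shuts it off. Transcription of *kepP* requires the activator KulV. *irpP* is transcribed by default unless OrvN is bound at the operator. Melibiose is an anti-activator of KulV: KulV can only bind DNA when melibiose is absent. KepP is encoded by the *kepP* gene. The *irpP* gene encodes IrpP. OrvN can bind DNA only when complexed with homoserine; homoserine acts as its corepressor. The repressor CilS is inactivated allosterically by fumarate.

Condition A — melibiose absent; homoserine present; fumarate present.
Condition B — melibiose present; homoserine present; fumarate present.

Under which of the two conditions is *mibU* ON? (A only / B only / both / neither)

A only

Condition A:
Melibiose is absent, so KulV is active.
No repressor is bound and KulV is active, so *kepP* is transcribed.
So KepP is produced and active.
Homoserine is present, so OrvN is active.
With repressor OrvN bound, *irpP* is not transcribed.
So IrpP is not produced.
Fumarate is present, so CilS is inactive.
No repressor is bound and KepP is active, so *mibU* is transcribed.
→ *mibU* is ON in A.
Condition B:
Melibiose is present, so KulV is inactive.
Required activator KulV is absent, so *kepP* is not transcribed.
So KepP is not produced.
Homoserine is present, so OrvN is active.
With repressor OrvN bound, *irpP* is not transcribed.
So IrpP is not produced.
Fumarate is present, so CilS is inactive.
Required activator KepP is absent, so *mibU* is not transcribed.
→ *mibU* is OFF in B.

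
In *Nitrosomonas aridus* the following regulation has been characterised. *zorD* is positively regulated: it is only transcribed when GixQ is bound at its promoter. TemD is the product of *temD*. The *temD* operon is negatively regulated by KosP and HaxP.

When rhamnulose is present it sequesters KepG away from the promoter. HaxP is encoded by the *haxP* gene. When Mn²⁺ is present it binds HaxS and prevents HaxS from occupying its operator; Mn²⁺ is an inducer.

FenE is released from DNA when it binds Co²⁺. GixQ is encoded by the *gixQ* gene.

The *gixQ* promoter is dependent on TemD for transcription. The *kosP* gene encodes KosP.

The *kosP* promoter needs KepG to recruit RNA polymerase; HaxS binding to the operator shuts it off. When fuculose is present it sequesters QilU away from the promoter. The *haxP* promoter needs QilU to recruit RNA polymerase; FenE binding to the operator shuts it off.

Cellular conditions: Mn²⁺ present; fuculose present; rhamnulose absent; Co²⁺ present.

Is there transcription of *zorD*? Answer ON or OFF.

OFF

Rhamnulose is absent, so KepG is active.
Mn²⁺ is present, so HaxS is inactive.
No repressor is bound and KepG is active, so *kosP* is transcribed.
So KosP is produced and active.
Co²⁺ is present, so FenE is inactive.
Fuculose is present, so QilU is inactive.
Required activator QilU is absent, so *haxP* is not transcribed.
So HaxP is not produced.
With repressor KosP bound, *temD* is not transcribed.
So TemD is not produced.
Required activator TemD is absent, so *gixQ* is not transcribed.
So GixQ is not produced.
Required activator GixQ is absent, so *zorD* is not transcribed.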